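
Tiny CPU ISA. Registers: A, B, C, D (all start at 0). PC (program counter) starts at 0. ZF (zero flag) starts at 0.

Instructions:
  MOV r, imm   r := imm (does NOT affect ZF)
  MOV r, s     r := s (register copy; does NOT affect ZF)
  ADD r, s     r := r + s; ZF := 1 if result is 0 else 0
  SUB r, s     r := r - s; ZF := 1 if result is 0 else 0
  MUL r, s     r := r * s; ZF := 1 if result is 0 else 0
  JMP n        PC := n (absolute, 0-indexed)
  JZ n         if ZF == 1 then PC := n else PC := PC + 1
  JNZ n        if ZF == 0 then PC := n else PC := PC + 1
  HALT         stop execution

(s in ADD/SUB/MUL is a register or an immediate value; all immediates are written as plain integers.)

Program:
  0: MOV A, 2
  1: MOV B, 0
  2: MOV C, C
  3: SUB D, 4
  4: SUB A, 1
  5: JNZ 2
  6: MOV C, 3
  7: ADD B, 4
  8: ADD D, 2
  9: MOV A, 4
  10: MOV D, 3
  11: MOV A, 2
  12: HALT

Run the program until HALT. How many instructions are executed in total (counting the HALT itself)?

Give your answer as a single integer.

Answer: 17

Derivation:
Step 1: PC=0 exec 'MOV A, 2'. After: A=2 B=0 C=0 D=0 ZF=0 PC=1
Step 2: PC=1 exec 'MOV B, 0'. After: A=2 B=0 C=0 D=0 ZF=0 PC=2
Step 3: PC=2 exec 'MOV C, C'. After: A=2 B=0 C=0 D=0 ZF=0 PC=3
Step 4: PC=3 exec 'SUB D, 4'. After: A=2 B=0 C=0 D=-4 ZF=0 PC=4
Step 5: PC=4 exec 'SUB A, 1'. After: A=1 B=0 C=0 D=-4 ZF=0 PC=5
Step 6: PC=5 exec 'JNZ 2'. After: A=1 B=0 C=0 D=-4 ZF=0 PC=2
Step 7: PC=2 exec 'MOV C, C'. After: A=1 B=0 C=0 D=-4 ZF=0 PC=3
Step 8: PC=3 exec 'SUB D, 4'. After: A=1 B=0 C=0 D=-8 ZF=0 PC=4
Step 9: PC=4 exec 'SUB A, 1'. After: A=0 B=0 C=0 D=-8 ZF=1 PC=5
Step 10: PC=5 exec 'JNZ 2'. After: A=0 B=0 C=0 D=-8 ZF=1 PC=6
Step 11: PC=6 exec 'MOV C, 3'. After: A=0 B=0 C=3 D=-8 ZF=1 PC=7
Step 12: PC=7 exec 'ADD B, 4'. After: A=0 B=4 C=3 D=-8 ZF=0 PC=8
Step 13: PC=8 exec 'ADD D, 2'. After: A=0 B=4 C=3 D=-6 ZF=0 PC=9
Step 14: PC=9 exec 'MOV A, 4'. After: A=4 B=4 C=3 D=-6 ZF=0 PC=10
Step 15: PC=10 exec 'MOV D, 3'. After: A=4 B=4 C=3 D=3 ZF=0 PC=11
Step 16: PC=11 exec 'MOV A, 2'. After: A=2 B=4 C=3 D=3 ZF=0 PC=12
Step 17: PC=12 exec 'HALT'. After: A=2 B=4 C=3 D=3 ZF=0 PC=12 HALTED
Total instructions executed: 17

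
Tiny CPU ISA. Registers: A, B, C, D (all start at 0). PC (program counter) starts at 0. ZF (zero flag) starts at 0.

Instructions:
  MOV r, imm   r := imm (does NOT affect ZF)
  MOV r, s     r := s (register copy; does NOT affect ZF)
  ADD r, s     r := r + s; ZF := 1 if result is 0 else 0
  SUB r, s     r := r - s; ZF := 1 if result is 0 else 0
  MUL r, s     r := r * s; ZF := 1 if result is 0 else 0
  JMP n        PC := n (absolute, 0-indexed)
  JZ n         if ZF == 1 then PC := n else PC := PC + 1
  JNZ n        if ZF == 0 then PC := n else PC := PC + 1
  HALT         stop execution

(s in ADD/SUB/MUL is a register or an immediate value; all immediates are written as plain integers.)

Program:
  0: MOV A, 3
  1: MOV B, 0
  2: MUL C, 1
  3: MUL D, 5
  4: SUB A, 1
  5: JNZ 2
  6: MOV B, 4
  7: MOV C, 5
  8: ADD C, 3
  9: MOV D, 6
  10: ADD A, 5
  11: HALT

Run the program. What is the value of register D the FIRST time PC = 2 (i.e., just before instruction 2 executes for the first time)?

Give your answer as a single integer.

Step 1: PC=0 exec 'MOV A, 3'. After: A=3 B=0 C=0 D=0 ZF=0 PC=1
Step 2: PC=1 exec 'MOV B, 0'. After: A=3 B=0 C=0 D=0 ZF=0 PC=2
First time PC=2: D=0

0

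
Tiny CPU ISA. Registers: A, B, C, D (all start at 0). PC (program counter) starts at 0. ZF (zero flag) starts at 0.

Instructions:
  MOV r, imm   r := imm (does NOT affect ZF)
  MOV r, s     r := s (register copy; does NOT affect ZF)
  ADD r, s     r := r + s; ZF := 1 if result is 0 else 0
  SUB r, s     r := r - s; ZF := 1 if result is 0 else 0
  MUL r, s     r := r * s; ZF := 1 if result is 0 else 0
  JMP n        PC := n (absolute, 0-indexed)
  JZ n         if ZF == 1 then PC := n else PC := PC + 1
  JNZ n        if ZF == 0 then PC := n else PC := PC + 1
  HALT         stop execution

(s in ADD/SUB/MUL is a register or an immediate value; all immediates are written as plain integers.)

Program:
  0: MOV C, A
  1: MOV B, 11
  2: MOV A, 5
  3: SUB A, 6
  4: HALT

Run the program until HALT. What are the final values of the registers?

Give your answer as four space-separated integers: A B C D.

Step 1: PC=0 exec 'MOV C, A'. After: A=0 B=0 C=0 D=0 ZF=0 PC=1
Step 2: PC=1 exec 'MOV B, 11'. After: A=0 B=11 C=0 D=0 ZF=0 PC=2
Step 3: PC=2 exec 'MOV A, 5'. After: A=5 B=11 C=0 D=0 ZF=0 PC=3
Step 4: PC=3 exec 'SUB A, 6'. After: A=-1 B=11 C=0 D=0 ZF=0 PC=4
Step 5: PC=4 exec 'HALT'. After: A=-1 B=11 C=0 D=0 ZF=0 PC=4 HALTED

Answer: -1 11 0 0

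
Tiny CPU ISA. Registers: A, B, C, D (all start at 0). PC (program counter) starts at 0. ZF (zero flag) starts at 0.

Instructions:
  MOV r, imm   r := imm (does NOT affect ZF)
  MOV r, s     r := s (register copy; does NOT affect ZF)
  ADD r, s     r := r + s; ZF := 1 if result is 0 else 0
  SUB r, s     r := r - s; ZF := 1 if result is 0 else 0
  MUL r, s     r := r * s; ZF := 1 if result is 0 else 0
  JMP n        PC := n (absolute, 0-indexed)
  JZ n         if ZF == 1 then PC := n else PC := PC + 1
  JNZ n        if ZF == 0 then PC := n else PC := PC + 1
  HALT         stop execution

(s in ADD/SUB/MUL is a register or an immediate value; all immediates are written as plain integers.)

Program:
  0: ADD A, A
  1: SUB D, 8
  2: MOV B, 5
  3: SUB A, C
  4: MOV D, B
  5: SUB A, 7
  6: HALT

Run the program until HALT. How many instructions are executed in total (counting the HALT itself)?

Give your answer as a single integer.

Step 1: PC=0 exec 'ADD A, A'. After: A=0 B=0 C=0 D=0 ZF=1 PC=1
Step 2: PC=1 exec 'SUB D, 8'. After: A=0 B=0 C=0 D=-8 ZF=0 PC=2
Step 3: PC=2 exec 'MOV B, 5'. After: A=0 B=5 C=0 D=-8 ZF=0 PC=3
Step 4: PC=3 exec 'SUB A, C'. After: A=0 B=5 C=0 D=-8 ZF=1 PC=4
Step 5: PC=4 exec 'MOV D, B'. After: A=0 B=5 C=0 D=5 ZF=1 PC=5
Step 6: PC=5 exec 'SUB A, 7'. After: A=-7 B=5 C=0 D=5 ZF=0 PC=6
Step 7: PC=6 exec 'HALT'. After: A=-7 B=5 C=0 D=5 ZF=0 PC=6 HALTED
Total instructions executed: 7

Answer: 7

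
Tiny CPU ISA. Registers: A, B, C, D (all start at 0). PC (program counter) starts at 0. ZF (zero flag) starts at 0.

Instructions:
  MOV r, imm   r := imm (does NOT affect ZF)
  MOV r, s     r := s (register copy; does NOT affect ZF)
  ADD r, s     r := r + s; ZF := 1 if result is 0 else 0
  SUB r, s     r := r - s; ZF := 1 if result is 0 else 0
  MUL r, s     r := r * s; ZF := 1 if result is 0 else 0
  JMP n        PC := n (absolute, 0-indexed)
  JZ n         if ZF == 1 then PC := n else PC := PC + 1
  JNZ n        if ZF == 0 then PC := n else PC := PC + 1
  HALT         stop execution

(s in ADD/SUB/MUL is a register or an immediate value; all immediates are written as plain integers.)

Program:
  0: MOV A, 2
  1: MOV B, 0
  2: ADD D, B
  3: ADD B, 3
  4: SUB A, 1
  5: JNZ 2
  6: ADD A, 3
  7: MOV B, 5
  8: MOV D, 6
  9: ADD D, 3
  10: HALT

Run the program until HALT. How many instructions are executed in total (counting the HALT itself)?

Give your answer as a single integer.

Answer: 15

Derivation:
Step 1: PC=0 exec 'MOV A, 2'. After: A=2 B=0 C=0 D=0 ZF=0 PC=1
Step 2: PC=1 exec 'MOV B, 0'. After: A=2 B=0 C=0 D=0 ZF=0 PC=2
Step 3: PC=2 exec 'ADD D, B'. After: A=2 B=0 C=0 D=0 ZF=1 PC=3
Step 4: PC=3 exec 'ADD B, 3'. After: A=2 B=3 C=0 D=0 ZF=0 PC=4
Step 5: PC=4 exec 'SUB A, 1'. After: A=1 B=3 C=0 D=0 ZF=0 PC=5
Step 6: PC=5 exec 'JNZ 2'. After: A=1 B=3 C=0 D=0 ZF=0 PC=2
Step 7: PC=2 exec 'ADD D, B'. After: A=1 B=3 C=0 D=3 ZF=0 PC=3
Step 8: PC=3 exec 'ADD B, 3'. After: A=1 B=6 C=0 D=3 ZF=0 PC=4
Step 9: PC=4 exec 'SUB A, 1'. After: A=0 B=6 C=0 D=3 ZF=1 PC=5
Step 10: PC=5 exec 'JNZ 2'. After: A=0 B=6 C=0 D=3 ZF=1 PC=6
Step 11: PC=6 exec 'ADD A, 3'. After: A=3 B=6 C=0 D=3 ZF=0 PC=7
Step 12: PC=7 exec 'MOV B, 5'. After: A=3 B=5 C=0 D=3 ZF=0 PC=8
Step 13: PC=8 exec 'MOV D, 6'. After: A=3 B=5 C=0 D=6 ZF=0 PC=9
Step 14: PC=9 exec 'ADD D, 3'. After: A=3 B=5 C=0 D=9 ZF=0 PC=10
Step 15: PC=10 exec 'HALT'. After: A=3 B=5 C=0 D=9 ZF=0 PC=10 HALTED
Total instructions executed: 15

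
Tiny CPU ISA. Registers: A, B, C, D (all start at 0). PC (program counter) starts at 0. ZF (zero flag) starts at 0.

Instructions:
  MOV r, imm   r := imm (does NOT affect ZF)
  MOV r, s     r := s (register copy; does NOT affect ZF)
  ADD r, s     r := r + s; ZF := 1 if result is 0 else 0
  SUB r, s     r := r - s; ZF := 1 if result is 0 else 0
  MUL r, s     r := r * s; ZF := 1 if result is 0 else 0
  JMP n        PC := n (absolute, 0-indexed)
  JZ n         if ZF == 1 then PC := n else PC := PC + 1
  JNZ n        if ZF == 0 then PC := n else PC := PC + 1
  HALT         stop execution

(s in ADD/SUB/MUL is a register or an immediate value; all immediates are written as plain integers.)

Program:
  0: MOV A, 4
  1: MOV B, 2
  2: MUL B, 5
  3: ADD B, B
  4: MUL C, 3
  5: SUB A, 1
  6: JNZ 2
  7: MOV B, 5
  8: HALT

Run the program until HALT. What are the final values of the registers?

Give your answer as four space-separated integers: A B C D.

Step 1: PC=0 exec 'MOV A, 4'. After: A=4 B=0 C=0 D=0 ZF=0 PC=1
Step 2: PC=1 exec 'MOV B, 2'. After: A=4 B=2 C=0 D=0 ZF=0 PC=2
Step 3: PC=2 exec 'MUL B, 5'. After: A=4 B=10 C=0 D=0 ZF=0 PC=3
Step 4: PC=3 exec 'ADD B, B'. After: A=4 B=20 C=0 D=0 ZF=0 PC=4
Step 5: PC=4 exec 'MUL C, 3'. After: A=4 B=20 C=0 D=0 ZF=1 PC=5
Step 6: PC=5 exec 'SUB A, 1'. After: A=3 B=20 C=0 D=0 ZF=0 PC=6
Step 7: PC=6 exec 'JNZ 2'. After: A=3 B=20 C=0 D=0 ZF=0 PC=2
Step 8: PC=2 exec 'MUL B, 5'. After: A=3 B=100 C=0 D=0 ZF=0 PC=3
Step 9: PC=3 exec 'ADD B, B'. After: A=3 B=200 C=0 D=0 ZF=0 PC=4
Step 10: PC=4 exec 'MUL C, 3'. After: A=3 B=200 C=0 D=0 ZF=1 PC=5
Step 11: PC=5 exec 'SUB A, 1'. After: A=2 B=200 C=0 D=0 ZF=0 PC=6
Step 12: PC=6 exec 'JNZ 2'. After: A=2 B=200 C=0 D=0 ZF=0 PC=2
Step 13: PC=2 exec 'MUL B, 5'. After: A=2 B=1000 C=0 D=0 ZF=0 PC=3
Step 14: PC=3 exec 'ADD B, B'. After: A=2 B=2000 C=0 D=0 ZF=0 PC=4
Step 15: PC=4 exec 'MUL C, 3'. After: A=2 B=2000 C=0 D=0 ZF=1 PC=5
Step 16: PC=5 exec 'SUB A, 1'. After: A=1 B=2000 C=0 D=0 ZF=0 PC=6
Step 17: PC=6 exec 'JNZ 2'. After: A=1 B=2000 C=0 D=0 ZF=0 PC=2
Step 18: PC=2 exec 'MUL B, 5'. After: A=1 B=10000 C=0 D=0 ZF=0 PC=3
Step 19: PC=3 exec 'ADD B, B'. After: A=1 B=20000 C=0 D=0 ZF=0 PC=4
Step 20: PC=4 exec 'MUL C, 3'. After: A=1 B=20000 C=0 D=0 ZF=1 PC=5
Step 21: PC=5 exec 'SUB A, 1'. After: A=0 B=20000 C=0 D=0 ZF=1 PC=6
Step 22: PC=6 exec 'JNZ 2'. After: A=0 B=20000 C=0 D=0 ZF=1 PC=7
Step 23: PC=7 exec 'MOV B, 5'. After: A=0 B=5 C=0 D=0 ZF=1 PC=8
Step 24: PC=8 exec 'HALT'. After: A=0 B=5 C=0 D=0 ZF=1 PC=8 HALTED

Answer: 0 5 0 0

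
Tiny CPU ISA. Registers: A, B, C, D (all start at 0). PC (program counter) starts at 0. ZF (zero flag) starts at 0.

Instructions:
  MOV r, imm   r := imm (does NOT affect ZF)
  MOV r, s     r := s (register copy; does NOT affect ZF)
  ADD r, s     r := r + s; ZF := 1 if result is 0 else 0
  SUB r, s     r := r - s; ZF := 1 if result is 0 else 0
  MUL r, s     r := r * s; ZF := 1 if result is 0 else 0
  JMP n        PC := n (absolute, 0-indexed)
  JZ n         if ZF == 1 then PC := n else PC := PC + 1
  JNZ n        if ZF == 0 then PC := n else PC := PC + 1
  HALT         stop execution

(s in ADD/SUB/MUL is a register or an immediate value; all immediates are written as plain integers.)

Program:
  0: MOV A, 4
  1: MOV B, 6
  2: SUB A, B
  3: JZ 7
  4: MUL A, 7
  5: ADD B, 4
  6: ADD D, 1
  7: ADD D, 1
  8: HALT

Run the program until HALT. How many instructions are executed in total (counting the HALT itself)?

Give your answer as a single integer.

Answer: 9

Derivation:
Step 1: PC=0 exec 'MOV A, 4'. After: A=4 B=0 C=0 D=0 ZF=0 PC=1
Step 2: PC=1 exec 'MOV B, 6'. After: A=4 B=6 C=0 D=0 ZF=0 PC=2
Step 3: PC=2 exec 'SUB A, B'. After: A=-2 B=6 C=0 D=0 ZF=0 PC=3
Step 4: PC=3 exec 'JZ 7'. After: A=-2 B=6 C=0 D=0 ZF=0 PC=4
Step 5: PC=4 exec 'MUL A, 7'. After: A=-14 B=6 C=0 D=0 ZF=0 PC=5
Step 6: PC=5 exec 'ADD B, 4'. After: A=-14 B=10 C=0 D=0 ZF=0 PC=6
Step 7: PC=6 exec 'ADD D, 1'. After: A=-14 B=10 C=0 D=1 ZF=0 PC=7
Step 8: PC=7 exec 'ADD D, 1'. After: A=-14 B=10 C=0 D=2 ZF=0 PC=8
Step 9: PC=8 exec 'HALT'. After: A=-14 B=10 C=0 D=2 ZF=0 PC=8 HALTED
Total instructions executed: 9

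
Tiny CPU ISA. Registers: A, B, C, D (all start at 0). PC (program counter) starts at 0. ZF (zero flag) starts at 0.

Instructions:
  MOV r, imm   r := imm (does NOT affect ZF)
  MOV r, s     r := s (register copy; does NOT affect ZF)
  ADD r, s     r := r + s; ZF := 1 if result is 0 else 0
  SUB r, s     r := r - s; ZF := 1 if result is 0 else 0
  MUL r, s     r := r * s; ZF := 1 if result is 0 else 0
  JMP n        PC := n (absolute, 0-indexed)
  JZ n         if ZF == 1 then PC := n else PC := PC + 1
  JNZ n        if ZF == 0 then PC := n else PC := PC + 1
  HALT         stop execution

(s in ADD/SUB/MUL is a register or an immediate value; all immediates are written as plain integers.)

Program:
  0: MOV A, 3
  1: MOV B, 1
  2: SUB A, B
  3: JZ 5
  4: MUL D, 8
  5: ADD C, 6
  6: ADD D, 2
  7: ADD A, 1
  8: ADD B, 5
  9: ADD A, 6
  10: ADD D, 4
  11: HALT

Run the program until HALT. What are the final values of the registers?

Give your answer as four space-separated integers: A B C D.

Step 1: PC=0 exec 'MOV A, 3'. After: A=3 B=0 C=0 D=0 ZF=0 PC=1
Step 2: PC=1 exec 'MOV B, 1'. After: A=3 B=1 C=0 D=0 ZF=0 PC=2
Step 3: PC=2 exec 'SUB A, B'. After: A=2 B=1 C=0 D=0 ZF=0 PC=3
Step 4: PC=3 exec 'JZ 5'. After: A=2 B=1 C=0 D=0 ZF=0 PC=4
Step 5: PC=4 exec 'MUL D, 8'. After: A=2 B=1 C=0 D=0 ZF=1 PC=5
Step 6: PC=5 exec 'ADD C, 6'. After: A=2 B=1 C=6 D=0 ZF=0 PC=6
Step 7: PC=6 exec 'ADD D, 2'. After: A=2 B=1 C=6 D=2 ZF=0 PC=7
Step 8: PC=7 exec 'ADD A, 1'. After: A=3 B=1 C=6 D=2 ZF=0 PC=8
Step 9: PC=8 exec 'ADD B, 5'. After: A=3 B=6 C=6 D=2 ZF=0 PC=9
Step 10: PC=9 exec 'ADD A, 6'. After: A=9 B=6 C=6 D=2 ZF=0 PC=10
Step 11: PC=10 exec 'ADD D, 4'. After: A=9 B=6 C=6 D=6 ZF=0 PC=11
Step 12: PC=11 exec 'HALT'. After: A=9 B=6 C=6 D=6 ZF=0 PC=11 HALTED

Answer: 9 6 6 6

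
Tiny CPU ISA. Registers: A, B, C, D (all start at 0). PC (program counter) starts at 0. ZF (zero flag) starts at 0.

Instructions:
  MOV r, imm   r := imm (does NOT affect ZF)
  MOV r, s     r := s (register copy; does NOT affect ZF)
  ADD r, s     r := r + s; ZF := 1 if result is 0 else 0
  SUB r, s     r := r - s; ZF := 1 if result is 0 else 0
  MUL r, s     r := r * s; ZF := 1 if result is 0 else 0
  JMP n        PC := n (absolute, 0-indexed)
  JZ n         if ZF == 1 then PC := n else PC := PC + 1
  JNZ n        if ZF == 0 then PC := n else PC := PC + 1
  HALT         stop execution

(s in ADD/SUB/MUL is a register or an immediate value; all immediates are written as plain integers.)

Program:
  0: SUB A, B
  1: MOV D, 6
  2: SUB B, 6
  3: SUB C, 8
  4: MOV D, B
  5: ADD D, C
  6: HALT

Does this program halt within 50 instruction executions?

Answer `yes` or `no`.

Answer: yes

Derivation:
Step 1: PC=0 exec 'SUB A, B'. After: A=0 B=0 C=0 D=0 ZF=1 PC=1
Step 2: PC=1 exec 'MOV D, 6'. After: A=0 B=0 C=0 D=6 ZF=1 PC=2
Step 3: PC=2 exec 'SUB B, 6'. After: A=0 B=-6 C=0 D=6 ZF=0 PC=3
Step 4: PC=3 exec 'SUB C, 8'. After: A=0 B=-6 C=-8 D=6 ZF=0 PC=4
Step 5: PC=4 exec 'MOV D, B'. After: A=0 B=-6 C=-8 D=-6 ZF=0 PC=5
Step 6: PC=5 exec 'ADD D, C'. After: A=0 B=-6 C=-8 D=-14 ZF=0 PC=6
Step 7: PC=6 exec 'HALT'. After: A=0 B=-6 C=-8 D=-14 ZF=0 PC=6 HALTED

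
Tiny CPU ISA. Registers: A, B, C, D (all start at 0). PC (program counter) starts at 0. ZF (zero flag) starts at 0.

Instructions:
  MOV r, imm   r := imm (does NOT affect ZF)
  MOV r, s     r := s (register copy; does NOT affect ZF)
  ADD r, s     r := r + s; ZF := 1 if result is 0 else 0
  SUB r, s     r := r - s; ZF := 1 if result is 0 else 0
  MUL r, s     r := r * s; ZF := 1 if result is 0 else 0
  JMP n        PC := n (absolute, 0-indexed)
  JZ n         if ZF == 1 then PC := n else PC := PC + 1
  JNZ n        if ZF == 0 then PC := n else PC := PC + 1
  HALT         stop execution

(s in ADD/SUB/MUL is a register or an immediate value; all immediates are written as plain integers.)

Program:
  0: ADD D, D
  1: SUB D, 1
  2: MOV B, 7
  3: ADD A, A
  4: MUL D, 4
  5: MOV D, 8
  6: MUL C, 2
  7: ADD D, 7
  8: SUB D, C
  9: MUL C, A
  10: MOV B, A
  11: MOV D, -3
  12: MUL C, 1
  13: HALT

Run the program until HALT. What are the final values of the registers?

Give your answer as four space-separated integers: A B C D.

Step 1: PC=0 exec 'ADD D, D'. After: A=0 B=0 C=0 D=0 ZF=1 PC=1
Step 2: PC=1 exec 'SUB D, 1'. After: A=0 B=0 C=0 D=-1 ZF=0 PC=2
Step 3: PC=2 exec 'MOV B, 7'. After: A=0 B=7 C=0 D=-1 ZF=0 PC=3
Step 4: PC=3 exec 'ADD A, A'. After: A=0 B=7 C=0 D=-1 ZF=1 PC=4
Step 5: PC=4 exec 'MUL D, 4'. After: A=0 B=7 C=0 D=-4 ZF=0 PC=5
Step 6: PC=5 exec 'MOV D, 8'. After: A=0 B=7 C=0 D=8 ZF=0 PC=6
Step 7: PC=6 exec 'MUL C, 2'. After: A=0 B=7 C=0 D=8 ZF=1 PC=7
Step 8: PC=7 exec 'ADD D, 7'. After: A=0 B=7 C=0 D=15 ZF=0 PC=8
Step 9: PC=8 exec 'SUB D, C'. After: A=0 B=7 C=0 D=15 ZF=0 PC=9
Step 10: PC=9 exec 'MUL C, A'. After: A=0 B=7 C=0 D=15 ZF=1 PC=10
Step 11: PC=10 exec 'MOV B, A'. After: A=0 B=0 C=0 D=15 ZF=1 PC=11
Step 12: PC=11 exec 'MOV D, -3'. After: A=0 B=0 C=0 D=-3 ZF=1 PC=12
Step 13: PC=12 exec 'MUL C, 1'. After: A=0 B=0 C=0 D=-3 ZF=1 PC=13
Step 14: PC=13 exec 'HALT'. After: A=0 B=0 C=0 D=-3 ZF=1 PC=13 HALTED

Answer: 0 0 0 -3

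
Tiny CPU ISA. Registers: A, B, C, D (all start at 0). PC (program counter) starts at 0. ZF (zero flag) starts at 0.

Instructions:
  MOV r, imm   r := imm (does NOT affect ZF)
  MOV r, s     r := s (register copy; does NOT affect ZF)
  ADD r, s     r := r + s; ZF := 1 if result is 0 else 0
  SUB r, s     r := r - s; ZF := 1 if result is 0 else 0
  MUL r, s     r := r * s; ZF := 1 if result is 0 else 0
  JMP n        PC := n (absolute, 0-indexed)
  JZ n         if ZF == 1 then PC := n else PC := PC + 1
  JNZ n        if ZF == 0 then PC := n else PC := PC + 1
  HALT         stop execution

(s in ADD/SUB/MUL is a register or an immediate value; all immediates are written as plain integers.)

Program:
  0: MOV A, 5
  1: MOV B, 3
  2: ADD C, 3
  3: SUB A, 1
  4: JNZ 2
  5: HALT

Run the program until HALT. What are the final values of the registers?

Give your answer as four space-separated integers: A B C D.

Step 1: PC=0 exec 'MOV A, 5'. After: A=5 B=0 C=0 D=0 ZF=0 PC=1
Step 2: PC=1 exec 'MOV B, 3'. After: A=5 B=3 C=0 D=0 ZF=0 PC=2
Step 3: PC=2 exec 'ADD C, 3'. After: A=5 B=3 C=3 D=0 ZF=0 PC=3
Step 4: PC=3 exec 'SUB A, 1'. After: A=4 B=3 C=3 D=0 ZF=0 PC=4
Step 5: PC=4 exec 'JNZ 2'. After: A=4 B=3 C=3 D=0 ZF=0 PC=2
Step 6: PC=2 exec 'ADD C, 3'. After: A=4 B=3 C=6 D=0 ZF=0 PC=3
Step 7: PC=3 exec 'SUB A, 1'. After: A=3 B=3 C=6 D=0 ZF=0 PC=4
Step 8: PC=4 exec 'JNZ 2'. After: A=3 B=3 C=6 D=0 ZF=0 PC=2
Step 9: PC=2 exec 'ADD C, 3'. After: A=3 B=3 C=9 D=0 ZF=0 PC=3
Step 10: PC=3 exec 'SUB A, 1'. After: A=2 B=3 C=9 D=0 ZF=0 PC=4
Step 11: PC=4 exec 'JNZ 2'. After: A=2 B=3 C=9 D=0 ZF=0 PC=2
Step 12: PC=2 exec 'ADD C, 3'. After: A=2 B=3 C=12 D=0 ZF=0 PC=3
Step 13: PC=3 exec 'SUB A, 1'. After: A=1 B=3 C=12 D=0 ZF=0 PC=4
Step 14: PC=4 exec 'JNZ 2'. After: A=1 B=3 C=12 D=0 ZF=0 PC=2
Step 15: PC=2 exec 'ADD C, 3'. After: A=1 B=3 C=15 D=0 ZF=0 PC=3
Step 16: PC=3 exec 'SUB A, 1'. After: A=0 B=3 C=15 D=0 ZF=1 PC=4
Step 17: PC=4 exec 'JNZ 2'. After: A=0 B=3 C=15 D=0 ZF=1 PC=5
Step 18: PC=5 exec 'HALT'. After: A=0 B=3 C=15 D=0 ZF=1 PC=5 HALTED

Answer: 0 3 15 0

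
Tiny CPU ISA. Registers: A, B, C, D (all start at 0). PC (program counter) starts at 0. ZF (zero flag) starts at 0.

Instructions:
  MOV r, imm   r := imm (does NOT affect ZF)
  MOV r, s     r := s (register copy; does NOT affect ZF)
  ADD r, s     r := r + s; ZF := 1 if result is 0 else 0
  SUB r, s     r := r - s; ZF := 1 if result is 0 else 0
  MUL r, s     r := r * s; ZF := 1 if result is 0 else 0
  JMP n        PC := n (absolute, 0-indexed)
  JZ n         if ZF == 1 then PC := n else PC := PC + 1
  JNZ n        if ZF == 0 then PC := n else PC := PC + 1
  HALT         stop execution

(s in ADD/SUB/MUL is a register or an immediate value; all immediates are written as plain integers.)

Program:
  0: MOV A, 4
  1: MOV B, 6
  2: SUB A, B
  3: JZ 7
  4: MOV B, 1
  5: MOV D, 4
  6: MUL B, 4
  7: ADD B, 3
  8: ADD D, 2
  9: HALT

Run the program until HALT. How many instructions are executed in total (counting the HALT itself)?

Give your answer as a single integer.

Answer: 10

Derivation:
Step 1: PC=0 exec 'MOV A, 4'. After: A=4 B=0 C=0 D=0 ZF=0 PC=1
Step 2: PC=1 exec 'MOV B, 6'. After: A=4 B=6 C=0 D=0 ZF=0 PC=2
Step 3: PC=2 exec 'SUB A, B'. After: A=-2 B=6 C=0 D=0 ZF=0 PC=3
Step 4: PC=3 exec 'JZ 7'. After: A=-2 B=6 C=0 D=0 ZF=0 PC=4
Step 5: PC=4 exec 'MOV B, 1'. After: A=-2 B=1 C=0 D=0 ZF=0 PC=5
Step 6: PC=5 exec 'MOV D, 4'. After: A=-2 B=1 C=0 D=4 ZF=0 PC=6
Step 7: PC=6 exec 'MUL B, 4'. After: A=-2 B=4 C=0 D=4 ZF=0 PC=7
Step 8: PC=7 exec 'ADD B, 3'. After: A=-2 B=7 C=0 D=4 ZF=0 PC=8
Step 9: PC=8 exec 'ADD D, 2'. After: A=-2 B=7 C=0 D=6 ZF=0 PC=9
Step 10: PC=9 exec 'HALT'. After: A=-2 B=7 C=0 D=6 ZF=0 PC=9 HALTED
Total instructions executed: 10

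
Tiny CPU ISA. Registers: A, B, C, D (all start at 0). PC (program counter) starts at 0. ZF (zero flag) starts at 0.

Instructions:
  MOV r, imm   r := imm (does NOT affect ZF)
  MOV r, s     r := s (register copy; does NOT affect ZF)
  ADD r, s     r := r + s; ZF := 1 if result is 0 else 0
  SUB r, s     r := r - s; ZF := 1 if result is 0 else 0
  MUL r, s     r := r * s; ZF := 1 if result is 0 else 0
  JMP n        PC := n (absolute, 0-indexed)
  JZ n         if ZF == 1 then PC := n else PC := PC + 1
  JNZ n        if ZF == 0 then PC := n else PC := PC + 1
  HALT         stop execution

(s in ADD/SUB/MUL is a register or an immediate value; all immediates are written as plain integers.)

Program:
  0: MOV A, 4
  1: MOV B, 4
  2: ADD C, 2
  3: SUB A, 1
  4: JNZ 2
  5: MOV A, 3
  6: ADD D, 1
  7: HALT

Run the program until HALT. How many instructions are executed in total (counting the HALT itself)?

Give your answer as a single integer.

Step 1: PC=0 exec 'MOV A, 4'. After: A=4 B=0 C=0 D=0 ZF=0 PC=1
Step 2: PC=1 exec 'MOV B, 4'. After: A=4 B=4 C=0 D=0 ZF=0 PC=2
Step 3: PC=2 exec 'ADD C, 2'. After: A=4 B=4 C=2 D=0 ZF=0 PC=3
Step 4: PC=3 exec 'SUB A, 1'. After: A=3 B=4 C=2 D=0 ZF=0 PC=4
Step 5: PC=4 exec 'JNZ 2'. After: A=3 B=4 C=2 D=0 ZF=0 PC=2
Step 6: PC=2 exec 'ADD C, 2'. After: A=3 B=4 C=4 D=0 ZF=0 PC=3
Step 7: PC=3 exec 'SUB A, 1'. After: A=2 B=4 C=4 D=0 ZF=0 PC=4
Step 8: PC=4 exec 'JNZ 2'. After: A=2 B=4 C=4 D=0 ZF=0 PC=2
Step 9: PC=2 exec 'ADD C, 2'. After: A=2 B=4 C=6 D=0 ZF=0 PC=3
Step 10: PC=3 exec 'SUB A, 1'. After: A=1 B=4 C=6 D=0 ZF=0 PC=4
Step 11: PC=4 exec 'JNZ 2'. After: A=1 B=4 C=6 D=0 ZF=0 PC=2
Step 12: PC=2 exec 'ADD C, 2'. After: A=1 B=4 C=8 D=0 ZF=0 PC=3
Step 13: PC=3 exec 'SUB A, 1'. After: A=0 B=4 C=8 D=0 ZF=1 PC=4
Step 14: PC=4 exec 'JNZ 2'. After: A=0 B=4 C=8 D=0 ZF=1 PC=5
Step 15: PC=5 exec 'MOV A, 3'. After: A=3 B=4 C=8 D=0 ZF=1 PC=6
Step 16: PC=6 exec 'ADD D, 1'. After: A=3 B=4 C=8 D=1 ZF=0 PC=7
Step 17: PC=7 exec 'HALT'. After: A=3 B=4 C=8 D=1 ZF=0 PC=7 HALTED
Total instructions executed: 17

Answer: 17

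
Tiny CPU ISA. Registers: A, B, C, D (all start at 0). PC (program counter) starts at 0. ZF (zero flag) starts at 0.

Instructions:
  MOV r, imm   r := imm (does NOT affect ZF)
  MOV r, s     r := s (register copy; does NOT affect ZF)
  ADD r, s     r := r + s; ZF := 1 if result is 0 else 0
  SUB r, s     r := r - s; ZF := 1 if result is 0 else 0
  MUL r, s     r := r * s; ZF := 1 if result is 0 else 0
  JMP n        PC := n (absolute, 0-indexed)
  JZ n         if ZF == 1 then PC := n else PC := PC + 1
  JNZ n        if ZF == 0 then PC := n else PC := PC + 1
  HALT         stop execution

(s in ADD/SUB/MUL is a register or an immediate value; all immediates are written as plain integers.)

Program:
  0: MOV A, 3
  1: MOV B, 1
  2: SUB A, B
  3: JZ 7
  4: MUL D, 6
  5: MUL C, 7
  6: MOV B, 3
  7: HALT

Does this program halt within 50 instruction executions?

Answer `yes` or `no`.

Step 1: PC=0 exec 'MOV A, 3'. After: A=3 B=0 C=0 D=0 ZF=0 PC=1
Step 2: PC=1 exec 'MOV B, 1'. After: A=3 B=1 C=0 D=0 ZF=0 PC=2
Step 3: PC=2 exec 'SUB A, B'. After: A=2 B=1 C=0 D=0 ZF=0 PC=3
Step 4: PC=3 exec 'JZ 7'. After: A=2 B=1 C=0 D=0 ZF=0 PC=4
Step 5: PC=4 exec 'MUL D, 6'. After: A=2 B=1 C=0 D=0 ZF=1 PC=5
Step 6: PC=5 exec 'MUL C, 7'. After: A=2 B=1 C=0 D=0 ZF=1 PC=6
Step 7: PC=6 exec 'MOV B, 3'. After: A=2 B=3 C=0 D=0 ZF=1 PC=7
Step 8: PC=7 exec 'HALT'. After: A=2 B=3 C=0 D=0 ZF=1 PC=7 HALTED

Answer: yes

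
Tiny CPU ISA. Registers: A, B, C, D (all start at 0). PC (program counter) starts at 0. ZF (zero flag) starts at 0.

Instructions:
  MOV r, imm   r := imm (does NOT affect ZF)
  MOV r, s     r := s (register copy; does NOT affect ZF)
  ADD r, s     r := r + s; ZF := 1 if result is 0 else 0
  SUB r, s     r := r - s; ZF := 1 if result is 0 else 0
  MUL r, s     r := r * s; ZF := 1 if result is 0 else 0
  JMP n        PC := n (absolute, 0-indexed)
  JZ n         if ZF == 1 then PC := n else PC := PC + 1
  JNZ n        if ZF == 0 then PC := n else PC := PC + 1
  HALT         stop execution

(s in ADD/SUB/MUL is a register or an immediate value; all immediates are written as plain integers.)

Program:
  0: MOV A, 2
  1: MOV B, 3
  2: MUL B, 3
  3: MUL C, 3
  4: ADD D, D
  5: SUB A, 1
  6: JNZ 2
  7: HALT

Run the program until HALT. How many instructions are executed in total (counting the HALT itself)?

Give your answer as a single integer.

Answer: 13

Derivation:
Step 1: PC=0 exec 'MOV A, 2'. After: A=2 B=0 C=0 D=0 ZF=0 PC=1
Step 2: PC=1 exec 'MOV B, 3'. After: A=2 B=3 C=0 D=0 ZF=0 PC=2
Step 3: PC=2 exec 'MUL B, 3'. After: A=2 B=9 C=0 D=0 ZF=0 PC=3
Step 4: PC=3 exec 'MUL C, 3'. After: A=2 B=9 C=0 D=0 ZF=1 PC=4
Step 5: PC=4 exec 'ADD D, D'. After: A=2 B=9 C=0 D=0 ZF=1 PC=5
Step 6: PC=5 exec 'SUB A, 1'. After: A=1 B=9 C=0 D=0 ZF=0 PC=6
Step 7: PC=6 exec 'JNZ 2'. After: A=1 B=9 C=0 D=0 ZF=0 PC=2
Step 8: PC=2 exec 'MUL B, 3'. After: A=1 B=27 C=0 D=0 ZF=0 PC=3
Step 9: PC=3 exec 'MUL C, 3'. After: A=1 B=27 C=0 D=0 ZF=1 PC=4
Step 10: PC=4 exec 'ADD D, D'. After: A=1 B=27 C=0 D=0 ZF=1 PC=5
Step 11: PC=5 exec 'SUB A, 1'. After: A=0 B=27 C=0 D=0 ZF=1 PC=6
Step 12: PC=6 exec 'JNZ 2'. After: A=0 B=27 C=0 D=0 ZF=1 PC=7
Step 13: PC=7 exec 'HALT'. After: A=0 B=27 C=0 D=0 ZF=1 PC=7 HALTED
Total instructions executed: 13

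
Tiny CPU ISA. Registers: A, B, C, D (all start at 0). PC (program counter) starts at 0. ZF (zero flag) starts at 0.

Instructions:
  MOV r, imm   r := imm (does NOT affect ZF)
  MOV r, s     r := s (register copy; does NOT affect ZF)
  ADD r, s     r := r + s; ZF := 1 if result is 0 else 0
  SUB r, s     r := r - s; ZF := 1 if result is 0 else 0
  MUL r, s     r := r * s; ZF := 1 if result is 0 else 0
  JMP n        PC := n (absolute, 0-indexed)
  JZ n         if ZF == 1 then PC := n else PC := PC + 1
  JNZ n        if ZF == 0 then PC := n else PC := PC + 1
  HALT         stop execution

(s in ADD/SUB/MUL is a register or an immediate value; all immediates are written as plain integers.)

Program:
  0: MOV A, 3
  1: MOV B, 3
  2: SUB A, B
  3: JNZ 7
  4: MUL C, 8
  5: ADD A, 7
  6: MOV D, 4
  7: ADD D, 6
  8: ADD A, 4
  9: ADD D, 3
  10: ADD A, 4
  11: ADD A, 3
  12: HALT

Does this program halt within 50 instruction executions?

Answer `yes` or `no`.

Step 1: PC=0 exec 'MOV A, 3'. After: A=3 B=0 C=0 D=0 ZF=0 PC=1
Step 2: PC=1 exec 'MOV B, 3'. After: A=3 B=3 C=0 D=0 ZF=0 PC=2
Step 3: PC=2 exec 'SUB A, B'. After: A=0 B=3 C=0 D=0 ZF=1 PC=3
Step 4: PC=3 exec 'JNZ 7'. After: A=0 B=3 C=0 D=0 ZF=1 PC=4
Step 5: PC=4 exec 'MUL C, 8'. After: A=0 B=3 C=0 D=0 ZF=1 PC=5
Step 6: PC=5 exec 'ADD A, 7'. After: A=7 B=3 C=0 D=0 ZF=0 PC=6
Step 7: PC=6 exec 'MOV D, 4'. After: A=7 B=3 C=0 D=4 ZF=0 PC=7
Step 8: PC=7 exec 'ADD D, 6'. After: A=7 B=3 C=0 D=10 ZF=0 PC=8
Step 9: PC=8 exec 'ADD A, 4'. After: A=11 B=3 C=0 D=10 ZF=0 PC=9
Step 10: PC=9 exec 'ADD D, 3'. After: A=11 B=3 C=0 D=13 ZF=0 PC=10
Step 11: PC=10 exec 'ADD A, 4'. After: A=15 B=3 C=0 D=13 ZF=0 PC=11
Step 12: PC=11 exec 'ADD A, 3'. After: A=18 B=3 C=0 D=13 ZF=0 PC=12
Step 13: PC=12 exec 'HALT'. After: A=18 B=3 C=0 D=13 ZF=0 PC=12 HALTED

Answer: yes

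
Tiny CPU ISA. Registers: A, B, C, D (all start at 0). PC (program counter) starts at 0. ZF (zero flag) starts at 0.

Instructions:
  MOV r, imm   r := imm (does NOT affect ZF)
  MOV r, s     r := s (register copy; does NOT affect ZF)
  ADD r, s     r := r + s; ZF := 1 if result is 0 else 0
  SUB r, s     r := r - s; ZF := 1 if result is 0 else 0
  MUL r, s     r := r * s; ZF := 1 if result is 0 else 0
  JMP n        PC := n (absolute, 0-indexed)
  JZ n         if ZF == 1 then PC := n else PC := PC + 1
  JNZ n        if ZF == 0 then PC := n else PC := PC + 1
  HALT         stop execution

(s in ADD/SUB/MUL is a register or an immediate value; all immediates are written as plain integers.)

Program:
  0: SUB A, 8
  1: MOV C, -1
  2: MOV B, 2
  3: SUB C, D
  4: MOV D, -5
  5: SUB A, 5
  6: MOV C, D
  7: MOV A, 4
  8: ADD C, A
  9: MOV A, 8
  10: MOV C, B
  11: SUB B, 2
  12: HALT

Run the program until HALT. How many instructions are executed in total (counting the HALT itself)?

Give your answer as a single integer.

Step 1: PC=0 exec 'SUB A, 8'. After: A=-8 B=0 C=0 D=0 ZF=0 PC=1
Step 2: PC=1 exec 'MOV C, -1'. After: A=-8 B=0 C=-1 D=0 ZF=0 PC=2
Step 3: PC=2 exec 'MOV B, 2'. After: A=-8 B=2 C=-1 D=0 ZF=0 PC=3
Step 4: PC=3 exec 'SUB C, D'. After: A=-8 B=2 C=-1 D=0 ZF=0 PC=4
Step 5: PC=4 exec 'MOV D, -5'. After: A=-8 B=2 C=-1 D=-5 ZF=0 PC=5
Step 6: PC=5 exec 'SUB A, 5'. After: A=-13 B=2 C=-1 D=-5 ZF=0 PC=6
Step 7: PC=6 exec 'MOV C, D'. After: A=-13 B=2 C=-5 D=-5 ZF=0 PC=7
Step 8: PC=7 exec 'MOV A, 4'. After: A=4 B=2 C=-5 D=-5 ZF=0 PC=8
Step 9: PC=8 exec 'ADD C, A'. After: A=4 B=2 C=-1 D=-5 ZF=0 PC=9
Step 10: PC=9 exec 'MOV A, 8'. After: A=8 B=2 C=-1 D=-5 ZF=0 PC=10
Step 11: PC=10 exec 'MOV C, B'. After: A=8 B=2 C=2 D=-5 ZF=0 PC=11
Step 12: PC=11 exec 'SUB B, 2'. After: A=8 B=0 C=2 D=-5 ZF=1 PC=12
Step 13: PC=12 exec 'HALT'. After: A=8 B=0 C=2 D=-5 ZF=1 PC=12 HALTED
Total instructions executed: 13

Answer: 13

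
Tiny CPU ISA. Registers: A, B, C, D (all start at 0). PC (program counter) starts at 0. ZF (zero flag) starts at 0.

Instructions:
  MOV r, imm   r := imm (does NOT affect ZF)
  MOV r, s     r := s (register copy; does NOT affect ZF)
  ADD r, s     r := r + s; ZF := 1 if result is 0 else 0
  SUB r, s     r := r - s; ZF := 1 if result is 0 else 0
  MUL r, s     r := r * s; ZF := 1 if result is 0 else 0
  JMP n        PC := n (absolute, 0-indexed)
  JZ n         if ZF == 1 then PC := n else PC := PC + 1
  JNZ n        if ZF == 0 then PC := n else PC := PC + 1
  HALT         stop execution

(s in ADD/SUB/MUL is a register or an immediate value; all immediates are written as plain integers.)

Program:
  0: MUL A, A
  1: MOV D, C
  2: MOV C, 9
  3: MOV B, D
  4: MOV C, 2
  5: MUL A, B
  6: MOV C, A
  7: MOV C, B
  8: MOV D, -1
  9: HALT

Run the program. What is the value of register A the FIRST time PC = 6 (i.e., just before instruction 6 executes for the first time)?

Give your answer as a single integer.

Step 1: PC=0 exec 'MUL A, A'. After: A=0 B=0 C=0 D=0 ZF=1 PC=1
Step 2: PC=1 exec 'MOV D, C'. After: A=0 B=0 C=0 D=0 ZF=1 PC=2
Step 3: PC=2 exec 'MOV C, 9'. After: A=0 B=0 C=9 D=0 ZF=1 PC=3
Step 4: PC=3 exec 'MOV B, D'. After: A=0 B=0 C=9 D=0 ZF=1 PC=4
Step 5: PC=4 exec 'MOV C, 2'. After: A=0 B=0 C=2 D=0 ZF=1 PC=5
Step 6: PC=5 exec 'MUL A, B'. After: A=0 B=0 C=2 D=0 ZF=1 PC=6
First time PC=6: A=0

0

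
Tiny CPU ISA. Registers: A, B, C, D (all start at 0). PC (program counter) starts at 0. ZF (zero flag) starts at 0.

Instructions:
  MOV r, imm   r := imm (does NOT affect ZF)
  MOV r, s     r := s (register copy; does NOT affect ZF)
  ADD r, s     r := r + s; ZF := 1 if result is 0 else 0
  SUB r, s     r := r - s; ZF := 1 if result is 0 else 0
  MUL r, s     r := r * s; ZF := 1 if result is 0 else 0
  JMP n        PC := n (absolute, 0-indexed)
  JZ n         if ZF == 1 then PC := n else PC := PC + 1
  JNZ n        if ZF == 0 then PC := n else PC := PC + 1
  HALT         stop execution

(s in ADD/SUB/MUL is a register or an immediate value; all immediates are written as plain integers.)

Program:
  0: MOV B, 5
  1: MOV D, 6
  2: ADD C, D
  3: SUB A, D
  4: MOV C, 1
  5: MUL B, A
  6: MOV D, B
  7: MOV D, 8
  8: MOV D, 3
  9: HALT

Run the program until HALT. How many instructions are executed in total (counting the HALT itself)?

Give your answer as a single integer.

Step 1: PC=0 exec 'MOV B, 5'. After: A=0 B=5 C=0 D=0 ZF=0 PC=1
Step 2: PC=1 exec 'MOV D, 6'. After: A=0 B=5 C=0 D=6 ZF=0 PC=2
Step 3: PC=2 exec 'ADD C, D'. After: A=0 B=5 C=6 D=6 ZF=0 PC=3
Step 4: PC=3 exec 'SUB A, D'. After: A=-6 B=5 C=6 D=6 ZF=0 PC=4
Step 5: PC=4 exec 'MOV C, 1'. After: A=-6 B=5 C=1 D=6 ZF=0 PC=5
Step 6: PC=5 exec 'MUL B, A'. After: A=-6 B=-30 C=1 D=6 ZF=0 PC=6
Step 7: PC=6 exec 'MOV D, B'. After: A=-6 B=-30 C=1 D=-30 ZF=0 PC=7
Step 8: PC=7 exec 'MOV D, 8'. After: A=-6 B=-30 C=1 D=8 ZF=0 PC=8
Step 9: PC=8 exec 'MOV D, 3'. After: A=-6 B=-30 C=1 D=3 ZF=0 PC=9
Step 10: PC=9 exec 'HALT'. After: A=-6 B=-30 C=1 D=3 ZF=0 PC=9 HALTED
Total instructions executed: 10

Answer: 10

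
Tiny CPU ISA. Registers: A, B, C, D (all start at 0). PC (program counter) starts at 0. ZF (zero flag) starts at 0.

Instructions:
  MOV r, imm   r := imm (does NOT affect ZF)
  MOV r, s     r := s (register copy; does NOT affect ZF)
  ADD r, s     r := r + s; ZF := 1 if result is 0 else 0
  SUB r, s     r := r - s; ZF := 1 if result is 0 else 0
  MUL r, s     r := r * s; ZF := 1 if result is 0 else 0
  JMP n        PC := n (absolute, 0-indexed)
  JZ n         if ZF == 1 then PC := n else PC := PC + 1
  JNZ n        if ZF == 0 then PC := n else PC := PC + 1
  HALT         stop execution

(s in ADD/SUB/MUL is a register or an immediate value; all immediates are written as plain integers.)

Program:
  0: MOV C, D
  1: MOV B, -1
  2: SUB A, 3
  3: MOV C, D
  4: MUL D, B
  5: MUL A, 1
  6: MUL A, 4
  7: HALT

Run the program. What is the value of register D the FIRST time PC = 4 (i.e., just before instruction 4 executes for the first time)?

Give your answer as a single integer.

Step 1: PC=0 exec 'MOV C, D'. After: A=0 B=0 C=0 D=0 ZF=0 PC=1
Step 2: PC=1 exec 'MOV B, -1'. After: A=0 B=-1 C=0 D=0 ZF=0 PC=2
Step 3: PC=2 exec 'SUB A, 3'. After: A=-3 B=-1 C=0 D=0 ZF=0 PC=3
Step 4: PC=3 exec 'MOV C, D'. After: A=-3 B=-1 C=0 D=0 ZF=0 PC=4
First time PC=4: D=0

0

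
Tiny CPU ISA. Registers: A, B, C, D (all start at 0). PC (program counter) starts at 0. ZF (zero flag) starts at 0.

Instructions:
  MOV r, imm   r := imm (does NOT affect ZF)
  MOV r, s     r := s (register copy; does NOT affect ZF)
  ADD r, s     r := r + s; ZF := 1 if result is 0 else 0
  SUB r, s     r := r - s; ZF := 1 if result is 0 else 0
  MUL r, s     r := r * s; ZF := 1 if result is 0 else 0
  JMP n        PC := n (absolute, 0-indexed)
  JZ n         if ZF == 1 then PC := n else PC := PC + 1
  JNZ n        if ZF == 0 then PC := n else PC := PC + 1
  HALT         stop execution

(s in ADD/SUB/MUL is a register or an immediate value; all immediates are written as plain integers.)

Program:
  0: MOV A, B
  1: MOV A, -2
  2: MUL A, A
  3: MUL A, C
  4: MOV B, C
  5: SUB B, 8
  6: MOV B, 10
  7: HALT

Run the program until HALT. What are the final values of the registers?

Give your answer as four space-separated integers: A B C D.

Step 1: PC=0 exec 'MOV A, B'. After: A=0 B=0 C=0 D=0 ZF=0 PC=1
Step 2: PC=1 exec 'MOV A, -2'. After: A=-2 B=0 C=0 D=0 ZF=0 PC=2
Step 3: PC=2 exec 'MUL A, A'. After: A=4 B=0 C=0 D=0 ZF=0 PC=3
Step 4: PC=3 exec 'MUL A, C'. After: A=0 B=0 C=0 D=0 ZF=1 PC=4
Step 5: PC=4 exec 'MOV B, C'. After: A=0 B=0 C=0 D=0 ZF=1 PC=5
Step 6: PC=5 exec 'SUB B, 8'. After: A=0 B=-8 C=0 D=0 ZF=0 PC=6
Step 7: PC=6 exec 'MOV B, 10'. After: A=0 B=10 C=0 D=0 ZF=0 PC=7
Step 8: PC=7 exec 'HALT'. After: A=0 B=10 C=0 D=0 ZF=0 PC=7 HALTED

Answer: 0 10 0 0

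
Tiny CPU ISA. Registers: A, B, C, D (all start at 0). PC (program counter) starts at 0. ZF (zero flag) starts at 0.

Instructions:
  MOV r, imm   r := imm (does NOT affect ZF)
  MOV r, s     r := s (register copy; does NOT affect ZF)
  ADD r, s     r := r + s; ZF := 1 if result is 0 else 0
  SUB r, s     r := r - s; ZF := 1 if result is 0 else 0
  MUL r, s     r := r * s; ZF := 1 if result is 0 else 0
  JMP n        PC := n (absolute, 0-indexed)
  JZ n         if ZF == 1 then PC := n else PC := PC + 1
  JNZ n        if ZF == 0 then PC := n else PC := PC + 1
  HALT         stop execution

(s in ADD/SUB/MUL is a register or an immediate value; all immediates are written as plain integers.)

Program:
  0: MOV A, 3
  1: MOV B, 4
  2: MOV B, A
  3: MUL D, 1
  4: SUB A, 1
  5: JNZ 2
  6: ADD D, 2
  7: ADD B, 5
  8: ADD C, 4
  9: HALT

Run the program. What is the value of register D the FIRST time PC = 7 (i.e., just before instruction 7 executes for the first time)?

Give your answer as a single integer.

Step 1: PC=0 exec 'MOV A, 3'. After: A=3 B=0 C=0 D=0 ZF=0 PC=1
Step 2: PC=1 exec 'MOV B, 4'. After: A=3 B=4 C=0 D=0 ZF=0 PC=2
Step 3: PC=2 exec 'MOV B, A'. After: A=3 B=3 C=0 D=0 ZF=0 PC=3
Step 4: PC=3 exec 'MUL D, 1'. After: A=3 B=3 C=0 D=0 ZF=1 PC=4
Step 5: PC=4 exec 'SUB A, 1'. After: A=2 B=3 C=0 D=0 ZF=0 PC=5
Step 6: PC=5 exec 'JNZ 2'. After: A=2 B=3 C=0 D=0 ZF=0 PC=2
Step 7: PC=2 exec 'MOV B, A'. After: A=2 B=2 C=0 D=0 ZF=0 PC=3
Step 8: PC=3 exec 'MUL D, 1'. After: A=2 B=2 C=0 D=0 ZF=1 PC=4
Step 9: PC=4 exec 'SUB A, 1'. After: A=1 B=2 C=0 D=0 ZF=0 PC=5
Step 10: PC=5 exec 'JNZ 2'. After: A=1 B=2 C=0 D=0 ZF=0 PC=2
Step 11: PC=2 exec 'MOV B, A'. After: A=1 B=1 C=0 D=0 ZF=0 PC=3
Step 12: PC=3 exec 'MUL D, 1'. After: A=1 B=1 C=0 D=0 ZF=1 PC=4
Step 13: PC=4 exec 'SUB A, 1'. After: A=0 B=1 C=0 D=0 ZF=1 PC=5
Step 14: PC=5 exec 'JNZ 2'. After: A=0 B=1 C=0 D=0 ZF=1 PC=6
Step 15: PC=6 exec 'ADD D, 2'. After: A=0 B=1 C=0 D=2 ZF=0 PC=7
First time PC=7: D=2

2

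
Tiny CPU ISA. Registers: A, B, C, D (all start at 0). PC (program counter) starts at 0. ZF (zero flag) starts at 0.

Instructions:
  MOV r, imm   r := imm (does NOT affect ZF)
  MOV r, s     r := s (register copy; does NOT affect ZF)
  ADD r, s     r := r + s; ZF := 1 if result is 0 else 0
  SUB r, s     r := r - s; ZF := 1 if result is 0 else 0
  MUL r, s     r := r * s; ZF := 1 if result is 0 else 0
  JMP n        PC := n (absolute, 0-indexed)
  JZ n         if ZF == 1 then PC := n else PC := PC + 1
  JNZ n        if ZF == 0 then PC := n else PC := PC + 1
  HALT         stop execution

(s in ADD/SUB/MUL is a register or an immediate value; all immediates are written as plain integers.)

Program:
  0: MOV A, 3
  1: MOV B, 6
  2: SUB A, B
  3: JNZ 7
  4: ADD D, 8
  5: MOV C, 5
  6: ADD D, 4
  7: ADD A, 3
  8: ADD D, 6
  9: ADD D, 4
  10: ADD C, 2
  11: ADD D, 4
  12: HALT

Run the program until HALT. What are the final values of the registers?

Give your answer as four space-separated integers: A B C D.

Step 1: PC=0 exec 'MOV A, 3'. After: A=3 B=0 C=0 D=0 ZF=0 PC=1
Step 2: PC=1 exec 'MOV B, 6'. After: A=3 B=6 C=0 D=0 ZF=0 PC=2
Step 3: PC=2 exec 'SUB A, B'. After: A=-3 B=6 C=0 D=0 ZF=0 PC=3
Step 4: PC=3 exec 'JNZ 7'. After: A=-3 B=6 C=0 D=0 ZF=0 PC=7
Step 5: PC=7 exec 'ADD A, 3'. After: A=0 B=6 C=0 D=0 ZF=1 PC=8
Step 6: PC=8 exec 'ADD D, 6'. After: A=0 B=6 C=0 D=6 ZF=0 PC=9
Step 7: PC=9 exec 'ADD D, 4'. After: A=0 B=6 C=0 D=10 ZF=0 PC=10
Step 8: PC=10 exec 'ADD C, 2'. After: A=0 B=6 C=2 D=10 ZF=0 PC=11
Step 9: PC=11 exec 'ADD D, 4'. After: A=0 B=6 C=2 D=14 ZF=0 PC=12
Step 10: PC=12 exec 'HALT'. After: A=0 B=6 C=2 D=14 ZF=0 PC=12 HALTED

Answer: 0 6 2 14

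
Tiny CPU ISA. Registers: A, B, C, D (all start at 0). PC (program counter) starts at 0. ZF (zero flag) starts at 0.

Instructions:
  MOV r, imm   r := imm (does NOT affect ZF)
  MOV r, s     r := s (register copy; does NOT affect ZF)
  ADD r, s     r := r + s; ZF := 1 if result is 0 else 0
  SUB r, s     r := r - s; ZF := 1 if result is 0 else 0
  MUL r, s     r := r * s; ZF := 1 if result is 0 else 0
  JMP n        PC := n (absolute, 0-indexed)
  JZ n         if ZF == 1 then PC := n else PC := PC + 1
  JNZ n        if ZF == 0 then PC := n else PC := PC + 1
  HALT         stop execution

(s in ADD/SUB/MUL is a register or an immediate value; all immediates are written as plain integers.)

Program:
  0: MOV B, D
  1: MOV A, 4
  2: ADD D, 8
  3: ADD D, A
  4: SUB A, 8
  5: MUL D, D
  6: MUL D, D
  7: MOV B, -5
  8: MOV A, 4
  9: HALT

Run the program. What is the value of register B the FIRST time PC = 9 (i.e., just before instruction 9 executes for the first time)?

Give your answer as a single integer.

Step 1: PC=0 exec 'MOV B, D'. After: A=0 B=0 C=0 D=0 ZF=0 PC=1
Step 2: PC=1 exec 'MOV A, 4'. After: A=4 B=0 C=0 D=0 ZF=0 PC=2
Step 3: PC=2 exec 'ADD D, 8'. After: A=4 B=0 C=0 D=8 ZF=0 PC=3
Step 4: PC=3 exec 'ADD D, A'. After: A=4 B=0 C=0 D=12 ZF=0 PC=4
Step 5: PC=4 exec 'SUB A, 8'. After: A=-4 B=0 C=0 D=12 ZF=0 PC=5
Step 6: PC=5 exec 'MUL D, D'. After: A=-4 B=0 C=0 D=144 ZF=0 PC=6
Step 7: PC=6 exec 'MUL D, D'. After: A=-4 B=0 C=0 D=20736 ZF=0 PC=7
Step 8: PC=7 exec 'MOV B, -5'. After: A=-4 B=-5 C=0 D=20736 ZF=0 PC=8
Step 9: PC=8 exec 'MOV A, 4'. After: A=4 B=-5 C=0 D=20736 ZF=0 PC=9
First time PC=9: B=-5

-5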